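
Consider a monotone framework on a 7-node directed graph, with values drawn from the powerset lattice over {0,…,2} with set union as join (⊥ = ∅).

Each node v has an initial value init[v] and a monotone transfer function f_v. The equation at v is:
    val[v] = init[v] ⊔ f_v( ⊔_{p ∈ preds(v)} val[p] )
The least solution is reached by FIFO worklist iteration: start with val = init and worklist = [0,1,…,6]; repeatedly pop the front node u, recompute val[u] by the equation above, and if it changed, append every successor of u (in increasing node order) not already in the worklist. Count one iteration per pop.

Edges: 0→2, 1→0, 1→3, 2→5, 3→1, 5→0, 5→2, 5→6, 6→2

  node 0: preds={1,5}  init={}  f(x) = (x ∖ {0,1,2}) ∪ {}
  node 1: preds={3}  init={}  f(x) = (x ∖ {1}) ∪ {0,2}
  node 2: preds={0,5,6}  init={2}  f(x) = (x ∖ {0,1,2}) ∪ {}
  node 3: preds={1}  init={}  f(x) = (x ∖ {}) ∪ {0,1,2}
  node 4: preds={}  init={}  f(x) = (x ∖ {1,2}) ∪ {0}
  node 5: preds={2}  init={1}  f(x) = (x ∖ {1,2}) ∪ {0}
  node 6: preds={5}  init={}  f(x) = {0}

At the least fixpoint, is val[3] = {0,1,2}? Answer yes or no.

yes

Worklist (10 pops):
  #1 pop 0: in={1} → {} (no change)
  #2 pop 1: in={} → {0,2} (was {}); enqueue [0]
  #3 pop 2: in={1} → {2} (no change)
  #4 pop 3: in={0,2} → {0,1,2} (was {}); enqueue [1]
  #5 pop 4: in={} → {0} (was {}); enqueue []
  #6 pop 5: in={2} → {0,1} (was {1}); enqueue [2]
  #7 pop 6: in={0,1} → {0} (was {}); enqueue []
  #8 pop 0: in={0,1,2} → {} (no change)
  #9 pop 1: in={0,1,2} → {0,2} (no change)
  #10 pop 2: in={0,1} → {2} (no change)

Fixpoint:
  val[0] = {}
  val[1] = {0,2}
  val[2] = {2}
  val[3] = {0,1,2}
  val[4] = {0}
  val[5] = {0,1}
  val[6] = {0}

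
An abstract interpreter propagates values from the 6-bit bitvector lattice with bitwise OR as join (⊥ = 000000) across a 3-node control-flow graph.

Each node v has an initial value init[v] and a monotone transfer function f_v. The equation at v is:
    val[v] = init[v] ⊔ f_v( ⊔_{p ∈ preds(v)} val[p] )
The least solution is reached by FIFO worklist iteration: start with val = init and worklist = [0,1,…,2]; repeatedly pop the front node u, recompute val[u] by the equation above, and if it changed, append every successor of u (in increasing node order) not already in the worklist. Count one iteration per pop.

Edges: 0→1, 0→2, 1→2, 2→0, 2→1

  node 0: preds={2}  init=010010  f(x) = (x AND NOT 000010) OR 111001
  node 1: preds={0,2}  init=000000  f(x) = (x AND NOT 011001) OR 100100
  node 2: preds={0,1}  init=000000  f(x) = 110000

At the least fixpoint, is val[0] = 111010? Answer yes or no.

Worklist (5 pops):
  #1 pop 0: in=000000 → 111011 (was 010010); enqueue []
  #2 pop 1: in=111011 → 100110 (was 000000); enqueue []
  #3 pop 2: in=111111 → 110000 (was 000000); enqueue [0,1]
  #4 pop 0: in=110000 → 111011 (no change)
  #5 pop 1: in=111011 → 100110 (no change)

Fixpoint:
  val[0] = 111011
  val[1] = 100110
  val[2] = 110000

no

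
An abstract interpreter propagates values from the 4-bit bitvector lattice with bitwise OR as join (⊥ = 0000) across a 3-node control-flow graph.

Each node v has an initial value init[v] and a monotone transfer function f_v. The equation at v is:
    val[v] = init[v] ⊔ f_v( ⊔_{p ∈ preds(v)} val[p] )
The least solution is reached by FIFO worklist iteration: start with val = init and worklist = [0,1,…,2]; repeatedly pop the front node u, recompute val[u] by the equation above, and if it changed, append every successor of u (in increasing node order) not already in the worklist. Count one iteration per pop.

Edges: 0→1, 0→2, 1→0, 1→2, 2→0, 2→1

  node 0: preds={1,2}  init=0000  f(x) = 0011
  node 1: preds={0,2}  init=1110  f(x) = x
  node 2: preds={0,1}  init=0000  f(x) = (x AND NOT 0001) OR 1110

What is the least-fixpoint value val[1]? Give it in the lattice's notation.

1111

Worklist (5 pops):
  #1 pop 0: in=1110 → 0011 (was 0000); enqueue []
  #2 pop 1: in=0011 → 1111 (was 1110); enqueue [0]
  #3 pop 2: in=1111 → 1110 (was 0000); enqueue [1]
  #4 pop 0: in=1111 → 0011 (no change)
  #5 pop 1: in=1111 → 1111 (no change)

Fixpoint:
  val[0] = 0011
  val[1] = 1111
  val[2] = 1110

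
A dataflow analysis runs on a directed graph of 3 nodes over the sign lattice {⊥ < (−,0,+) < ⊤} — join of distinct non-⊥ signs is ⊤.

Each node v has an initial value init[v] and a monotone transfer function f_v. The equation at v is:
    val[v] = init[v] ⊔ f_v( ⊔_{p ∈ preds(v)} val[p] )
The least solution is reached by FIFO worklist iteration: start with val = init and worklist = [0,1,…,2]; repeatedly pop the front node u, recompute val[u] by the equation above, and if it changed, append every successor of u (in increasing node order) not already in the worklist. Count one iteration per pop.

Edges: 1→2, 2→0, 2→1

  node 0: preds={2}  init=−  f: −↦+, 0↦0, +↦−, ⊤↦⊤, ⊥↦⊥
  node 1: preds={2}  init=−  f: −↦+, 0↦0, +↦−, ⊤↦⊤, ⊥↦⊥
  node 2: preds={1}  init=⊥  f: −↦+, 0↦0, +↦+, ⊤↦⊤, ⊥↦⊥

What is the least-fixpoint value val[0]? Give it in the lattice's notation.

Trace (5 dequeues):
  [1] u=0 | in ⊥ | out − | ==
  [2] u=1 | in ⊥ | out − | ==
  [3] u=2 | in − | out + | prev ⊥ | push {0,1}
  [4] u=0 | in + | out − | ==
  [5] u=1 | in + | out − | ==

Converged values:
  [0] −
  [1] −
  [2] +

−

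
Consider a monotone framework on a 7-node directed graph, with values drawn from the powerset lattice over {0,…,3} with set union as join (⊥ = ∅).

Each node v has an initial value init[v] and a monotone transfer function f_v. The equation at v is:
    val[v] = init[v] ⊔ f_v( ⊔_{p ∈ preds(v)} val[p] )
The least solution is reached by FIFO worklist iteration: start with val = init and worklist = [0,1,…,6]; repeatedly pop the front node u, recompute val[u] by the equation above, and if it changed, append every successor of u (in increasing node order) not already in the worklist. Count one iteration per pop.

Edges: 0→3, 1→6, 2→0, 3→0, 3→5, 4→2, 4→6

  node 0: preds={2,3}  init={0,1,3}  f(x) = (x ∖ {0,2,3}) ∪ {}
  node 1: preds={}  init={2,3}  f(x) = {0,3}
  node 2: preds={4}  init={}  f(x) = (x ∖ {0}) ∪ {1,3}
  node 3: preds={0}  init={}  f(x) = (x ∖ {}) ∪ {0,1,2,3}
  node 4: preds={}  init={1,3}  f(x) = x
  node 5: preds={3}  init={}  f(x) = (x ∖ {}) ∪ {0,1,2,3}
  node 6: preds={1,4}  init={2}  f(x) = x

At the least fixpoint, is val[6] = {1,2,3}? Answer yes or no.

no

Trace (8 dequeues):
  [1] u=0 | in {} | out {0,1,3} | ==
  [2] u=1 | in {} | out {0,2,3} | prev {2,3} | push {}
  [3] u=2 | in {1,3} | out {1,3} | prev {} | push {0}
  [4] u=3 | in {0,1,3} | out {0,1,2,3} | prev {} | push {}
  [5] u=4 | in {} | out {1,3} | ==
  [6] u=5 | in {0,1,2,3} | out {0,1,2,3} | prev {} | push {}
  [7] u=6 | in {0,1,2,3} | out {0,1,2,3} | prev {2} | push {}
  [8] u=0 | in {0,1,2,3} | out {0,1,3} | ==

Converged values:
  [0] {0,1,3}
  [1] {0,2,3}
  [2] {1,3}
  [3] {0,1,2,3}
  [4] {1,3}
  [5] {0,1,2,3}
  [6] {0,1,2,3}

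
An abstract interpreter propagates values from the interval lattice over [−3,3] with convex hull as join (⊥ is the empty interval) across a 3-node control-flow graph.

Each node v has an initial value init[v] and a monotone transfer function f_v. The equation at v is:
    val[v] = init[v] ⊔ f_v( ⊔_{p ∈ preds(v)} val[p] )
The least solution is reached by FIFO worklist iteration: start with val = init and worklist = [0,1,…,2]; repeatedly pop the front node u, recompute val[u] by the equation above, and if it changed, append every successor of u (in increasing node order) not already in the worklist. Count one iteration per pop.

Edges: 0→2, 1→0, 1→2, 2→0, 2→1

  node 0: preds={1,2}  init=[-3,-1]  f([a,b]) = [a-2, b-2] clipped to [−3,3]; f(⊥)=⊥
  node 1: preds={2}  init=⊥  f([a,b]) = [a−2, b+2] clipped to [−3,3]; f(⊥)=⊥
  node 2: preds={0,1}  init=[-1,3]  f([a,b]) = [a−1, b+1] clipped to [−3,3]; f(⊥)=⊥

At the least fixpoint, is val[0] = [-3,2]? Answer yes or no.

Iteration log — 5 steps:
  step 1. node 0  ⊔preds=[-1,3]  new=[-3,1]  old=[-3,-1]  +wl: 
  step 2. node 1  ⊔preds=[-1,3]  new=[-3,3]  old=⊥  +wl: 0
  step 3. node 2  ⊔preds=[-3,3]  new=[-3,3]  old=[-1,3]  +wl: 1
  step 4. node 0  ⊔preds=[-3,3]  new=[-3,1]  stable
  step 5. node 1  ⊔preds=[-3,3]  new=[-3,3]  stable

Least fixpoint reached:
  node 0: [-3,1]
  node 1: [-3,3]
  node 2: [-3,3]

no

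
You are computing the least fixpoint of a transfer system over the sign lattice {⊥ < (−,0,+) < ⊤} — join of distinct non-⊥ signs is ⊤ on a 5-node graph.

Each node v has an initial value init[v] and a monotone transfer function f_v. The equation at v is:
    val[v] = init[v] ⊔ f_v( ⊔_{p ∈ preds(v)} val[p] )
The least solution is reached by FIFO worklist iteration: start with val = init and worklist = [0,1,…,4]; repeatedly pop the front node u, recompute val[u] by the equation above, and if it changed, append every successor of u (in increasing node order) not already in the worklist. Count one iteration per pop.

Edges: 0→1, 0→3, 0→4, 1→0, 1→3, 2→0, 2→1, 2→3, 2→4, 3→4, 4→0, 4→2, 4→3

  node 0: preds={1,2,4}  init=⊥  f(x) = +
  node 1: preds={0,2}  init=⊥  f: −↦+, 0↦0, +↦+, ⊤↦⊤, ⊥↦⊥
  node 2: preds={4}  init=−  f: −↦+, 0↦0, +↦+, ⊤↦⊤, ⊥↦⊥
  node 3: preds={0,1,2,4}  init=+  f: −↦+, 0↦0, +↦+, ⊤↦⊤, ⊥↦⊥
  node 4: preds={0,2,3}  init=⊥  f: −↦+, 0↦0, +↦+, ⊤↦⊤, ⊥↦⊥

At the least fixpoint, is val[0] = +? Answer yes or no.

yes

Worklist (11 pops):
  #1 pop 0: in=− → + (was ⊥); enqueue []
  #2 pop 1: in=⊤ → ⊤ (was ⊥); enqueue [0]
  #3 pop 2: in=⊥ → − (no change)
  #4 pop 3: in=⊤ → ⊤ (was +); enqueue []
  #5 pop 4: in=⊤ → ⊤ (was ⊥); enqueue [2,3]
  #6 pop 0: in=⊤ → + (no change)
  #7 pop 2: in=⊤ → ⊤ (was −); enqueue [0,1,4]
  #8 pop 3: in=⊤ → ⊤ (no change)
  #9 pop 0: in=⊤ → + (no change)
  #10 pop 1: in=⊤ → ⊤ (no change)
  #11 pop 4: in=⊤ → ⊤ (no change)

Fixpoint:
  val[0] = +
  val[1] = ⊤
  val[2] = ⊤
  val[3] = ⊤
  val[4] = ⊤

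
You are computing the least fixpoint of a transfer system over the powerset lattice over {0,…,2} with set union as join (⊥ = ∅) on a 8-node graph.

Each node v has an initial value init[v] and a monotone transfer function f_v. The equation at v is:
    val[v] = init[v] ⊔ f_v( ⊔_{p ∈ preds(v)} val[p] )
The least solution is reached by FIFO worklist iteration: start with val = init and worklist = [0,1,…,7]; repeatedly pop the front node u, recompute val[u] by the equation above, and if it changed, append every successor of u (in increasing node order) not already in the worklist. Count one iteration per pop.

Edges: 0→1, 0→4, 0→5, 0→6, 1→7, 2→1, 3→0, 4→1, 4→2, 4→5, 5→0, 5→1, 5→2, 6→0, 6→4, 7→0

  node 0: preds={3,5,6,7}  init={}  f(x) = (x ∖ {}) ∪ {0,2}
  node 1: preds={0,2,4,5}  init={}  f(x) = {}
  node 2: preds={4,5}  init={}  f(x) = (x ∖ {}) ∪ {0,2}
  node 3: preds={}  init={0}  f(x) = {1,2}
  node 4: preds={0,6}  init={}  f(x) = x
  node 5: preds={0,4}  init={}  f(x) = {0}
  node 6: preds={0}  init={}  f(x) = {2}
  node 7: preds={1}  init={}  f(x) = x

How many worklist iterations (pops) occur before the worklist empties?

Trace (17 dequeues):
  [1] u=0 | in {0} | out {0,2} | prev {} | push {}
  [2] u=1 | in {0,2} | out {} | ==
  [3] u=2 | in {} | out {0,2} | prev {} | push {1}
  [4] u=3 | in {} | out {0,1,2} | prev {0} | push {0}
  [5] u=4 | in {0,2} | out {0,2} | prev {} | push {2}
  [6] u=5 | in {0,2} | out {0} | prev {} | push {}
  [7] u=6 | in {0,2} | out {2} | prev {} | push {4}
  [8] u=7 | in {} | out {} | ==
  [9] u=1 | in {0,2} | out {} | ==
  [10] u=0 | in {0,1,2} | out {0,1,2} | prev {0,2} | push {1,5,6}
  [11] u=2 | in {0,2} | out {0,2} | ==
  [12] u=4 | in {0,1,2} | out {0,1,2} | prev {0,2} | push {2}
  [13] u=1 | in {0,1,2} | out {} | ==
  [14] u=5 | in {0,1,2} | out {0} | ==
  [15] u=6 | in {0,1,2} | out {2} | ==
  [16] u=2 | in {0,1,2} | out {0,1,2} | prev {0,2} | push {1}
  [17] u=1 | in {0,1,2} | out {} | ==

Converged values:
  [0] {0,1,2}
  [1] {}
  [2] {0,1,2}
  [3] {0,1,2}
  [4] {0,1,2}
  [5] {0}
  [6] {2}
  [7] {}

17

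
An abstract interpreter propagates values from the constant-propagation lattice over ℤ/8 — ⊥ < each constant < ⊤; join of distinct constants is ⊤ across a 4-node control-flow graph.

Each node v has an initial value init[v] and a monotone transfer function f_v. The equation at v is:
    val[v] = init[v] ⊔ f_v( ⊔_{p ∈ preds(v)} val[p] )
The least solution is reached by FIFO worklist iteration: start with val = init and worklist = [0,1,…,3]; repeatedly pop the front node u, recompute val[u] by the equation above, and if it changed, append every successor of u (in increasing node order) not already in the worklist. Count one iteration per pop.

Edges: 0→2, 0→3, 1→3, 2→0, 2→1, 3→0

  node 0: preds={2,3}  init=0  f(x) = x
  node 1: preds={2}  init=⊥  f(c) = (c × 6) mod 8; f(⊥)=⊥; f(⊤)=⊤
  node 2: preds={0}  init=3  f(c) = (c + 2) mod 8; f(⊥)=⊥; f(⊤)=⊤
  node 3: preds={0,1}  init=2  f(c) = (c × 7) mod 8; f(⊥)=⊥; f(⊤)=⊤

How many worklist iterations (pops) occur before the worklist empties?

7

Iteration log — 7 steps:
  step 1. node 0  ⊔preds=⊤  new=⊤  old=0  +wl: 
  step 2. node 1  ⊔preds=3  new=2  old=⊥  +wl: 
  step 3. node 2  ⊔preds=⊤  new=⊤  old=3  +wl: 0,1
  step 4. node 3  ⊔preds=⊤  new=⊤  old=2  +wl: 
  step 5. node 0  ⊔preds=⊤  new=⊤  stable
  step 6. node 1  ⊔preds=⊤  new=⊤  old=2  +wl: 3
  step 7. node 3  ⊔preds=⊤  new=⊤  stable

Least fixpoint reached:
  node 0: ⊤
  node 1: ⊤
  node 2: ⊤
  node 3: ⊤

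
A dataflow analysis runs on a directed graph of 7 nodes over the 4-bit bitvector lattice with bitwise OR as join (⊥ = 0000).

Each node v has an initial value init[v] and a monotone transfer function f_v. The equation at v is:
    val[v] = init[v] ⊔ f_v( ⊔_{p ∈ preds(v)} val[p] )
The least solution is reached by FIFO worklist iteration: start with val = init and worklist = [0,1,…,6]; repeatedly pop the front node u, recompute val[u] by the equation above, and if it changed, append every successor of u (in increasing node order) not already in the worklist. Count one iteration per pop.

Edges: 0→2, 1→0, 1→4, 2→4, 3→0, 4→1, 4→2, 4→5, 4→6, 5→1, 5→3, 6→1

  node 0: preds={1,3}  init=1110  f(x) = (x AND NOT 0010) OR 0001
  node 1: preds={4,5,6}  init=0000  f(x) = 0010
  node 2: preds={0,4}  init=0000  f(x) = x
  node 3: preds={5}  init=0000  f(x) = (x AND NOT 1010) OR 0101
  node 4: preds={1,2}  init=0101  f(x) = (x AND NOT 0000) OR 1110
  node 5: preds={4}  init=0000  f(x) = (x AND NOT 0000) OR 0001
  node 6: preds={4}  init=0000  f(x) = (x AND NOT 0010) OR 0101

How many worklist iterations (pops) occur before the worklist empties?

11

Trace (11 dequeues):
  [1] u=0 | in 0000 | out 1111 | prev 1110 | push {}
  [2] u=1 | in 0101 | out 0010 | prev 0000 | push {0}
  [3] u=2 | in 1111 | out 1111 | prev 0000 | push {}
  [4] u=3 | in 0000 | out 0101 | prev 0000 | push {}
  [5] u=4 | in 1111 | out 1111 | prev 0101 | push {1,2}
  [6] u=5 | in 1111 | out 1111 | prev 0000 | push {3}
  [7] u=6 | in 1111 | out 1101 | prev 0000 | push {}
  [8] u=0 | in 0111 | out 1111 | ==
  [9] u=1 | in 1111 | out 0010 | ==
  [10] u=2 | in 1111 | out 1111 | ==
  [11] u=3 | in 1111 | out 0101 | ==

Converged values:
  [0] 1111
  [1] 0010
  [2] 1111
  [3] 0101
  [4] 1111
  [5] 1111
  [6] 1101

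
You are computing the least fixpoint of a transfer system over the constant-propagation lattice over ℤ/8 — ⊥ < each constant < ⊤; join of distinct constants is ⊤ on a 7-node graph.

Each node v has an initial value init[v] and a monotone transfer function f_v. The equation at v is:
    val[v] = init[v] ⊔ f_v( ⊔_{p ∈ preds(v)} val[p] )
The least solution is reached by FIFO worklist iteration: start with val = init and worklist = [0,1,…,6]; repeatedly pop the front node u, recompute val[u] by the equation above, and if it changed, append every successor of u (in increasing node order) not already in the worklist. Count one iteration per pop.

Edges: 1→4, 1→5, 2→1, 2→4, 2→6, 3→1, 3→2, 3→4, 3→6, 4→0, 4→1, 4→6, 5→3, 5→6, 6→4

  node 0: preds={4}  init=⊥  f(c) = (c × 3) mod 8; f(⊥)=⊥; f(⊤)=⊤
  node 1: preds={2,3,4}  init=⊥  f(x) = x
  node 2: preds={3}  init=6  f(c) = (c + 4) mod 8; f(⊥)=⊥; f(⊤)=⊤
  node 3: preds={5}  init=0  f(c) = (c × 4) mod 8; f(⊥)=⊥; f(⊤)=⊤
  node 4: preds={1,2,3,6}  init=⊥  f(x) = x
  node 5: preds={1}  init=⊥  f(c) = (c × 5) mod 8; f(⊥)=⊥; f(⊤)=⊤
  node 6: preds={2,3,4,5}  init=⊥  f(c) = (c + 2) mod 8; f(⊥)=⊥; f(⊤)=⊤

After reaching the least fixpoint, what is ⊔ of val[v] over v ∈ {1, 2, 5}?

Trace (14 dequeues):
  [1] u=0 | in ⊥ | out ⊥ | ==
  [2] u=1 | in ⊤ | out ⊤ | prev ⊥ | push {}
  [3] u=2 | in 0 | out ⊤ | prev 6 | push {1}
  [4] u=3 | in ⊥ | out 0 | ==
  [5] u=4 | in ⊤ | out ⊤ | prev ⊥ | push {0}
  [6] u=5 | in ⊤ | out ⊤ | prev ⊥ | push {3}
  [7] u=6 | in ⊤ | out ⊤ | prev ⊥ | push {4}
  [8] u=1 | in ⊤ | out ⊤ | ==
  [9] u=0 | in ⊤ | out ⊤ | prev ⊥ | push {}
  [10] u=3 | in ⊤ | out ⊤ | prev 0 | push {1,2,6}
  [11] u=4 | in ⊤ | out ⊤ | ==
  [12] u=1 | in ⊤ | out ⊤ | ==
  [13] u=2 | in ⊤ | out ⊤ | ==
  [14] u=6 | in ⊤ | out ⊤ | ==

Converged values:
  [0] ⊤
  [1] ⊤
  [2] ⊤
  [3] ⊤
  [4] ⊤
  [5] ⊤
  [6] ⊤

⊤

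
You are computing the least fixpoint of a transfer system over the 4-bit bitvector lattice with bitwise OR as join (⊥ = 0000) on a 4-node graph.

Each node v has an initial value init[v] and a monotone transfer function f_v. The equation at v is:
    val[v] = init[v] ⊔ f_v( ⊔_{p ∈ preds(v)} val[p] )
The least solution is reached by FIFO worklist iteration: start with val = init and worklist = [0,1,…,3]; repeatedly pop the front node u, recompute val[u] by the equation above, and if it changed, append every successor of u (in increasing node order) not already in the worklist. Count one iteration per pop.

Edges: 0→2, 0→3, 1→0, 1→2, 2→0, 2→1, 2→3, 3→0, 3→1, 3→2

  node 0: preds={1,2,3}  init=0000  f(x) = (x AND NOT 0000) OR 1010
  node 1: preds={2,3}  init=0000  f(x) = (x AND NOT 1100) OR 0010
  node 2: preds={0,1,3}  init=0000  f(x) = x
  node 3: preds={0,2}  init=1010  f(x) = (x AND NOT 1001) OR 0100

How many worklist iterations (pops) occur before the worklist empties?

10

Trace (10 dequeues):
  [1] u=0 | in 1010 | out 1010 | prev 0000 | push {}
  [2] u=1 | in 1010 | out 0010 | prev 0000 | push {0}
  [3] u=2 | in 1010 | out 1010 | prev 0000 | push {1}
  [4] u=3 | in 1010 | out 1110 | prev 1010 | push {2}
  [5] u=0 | in 1110 | out 1110 | prev 1010 | push {3}
  [6] u=1 | in 1110 | out 0010 | ==
  [7] u=2 | in 1110 | out 1110 | prev 1010 | push {0,1}
  [8] u=3 | in 1110 | out 1110 | ==
  [9] u=0 | in 1110 | out 1110 | ==
  [10] u=1 | in 1110 | out 0010 | ==

Converged values:
  [0] 1110
  [1] 0010
  [2] 1110
  [3] 1110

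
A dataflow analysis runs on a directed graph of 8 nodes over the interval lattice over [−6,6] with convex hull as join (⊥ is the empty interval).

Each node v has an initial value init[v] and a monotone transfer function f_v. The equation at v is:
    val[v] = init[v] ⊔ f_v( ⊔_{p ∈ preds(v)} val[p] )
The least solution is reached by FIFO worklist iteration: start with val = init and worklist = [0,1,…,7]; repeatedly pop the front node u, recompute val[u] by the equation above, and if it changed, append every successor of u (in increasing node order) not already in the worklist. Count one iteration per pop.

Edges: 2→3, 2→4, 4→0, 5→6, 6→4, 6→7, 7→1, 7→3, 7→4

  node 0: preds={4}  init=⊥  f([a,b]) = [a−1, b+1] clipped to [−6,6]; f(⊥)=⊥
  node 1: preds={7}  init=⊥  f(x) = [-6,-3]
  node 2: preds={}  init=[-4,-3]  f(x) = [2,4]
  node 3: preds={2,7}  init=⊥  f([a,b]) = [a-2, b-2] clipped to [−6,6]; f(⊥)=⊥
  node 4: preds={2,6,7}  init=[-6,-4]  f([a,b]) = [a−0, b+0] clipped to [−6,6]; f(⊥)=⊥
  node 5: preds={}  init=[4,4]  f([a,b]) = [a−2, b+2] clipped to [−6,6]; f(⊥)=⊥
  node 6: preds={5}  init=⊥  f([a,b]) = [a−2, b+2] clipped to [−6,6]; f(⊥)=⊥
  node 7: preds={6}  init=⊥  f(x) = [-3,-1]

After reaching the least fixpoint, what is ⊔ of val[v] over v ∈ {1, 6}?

[-6,6]

Worklist (13 pops):
  #1 pop 0: in=[-6,-4] → [-6,-3] (was ⊥); enqueue []
  #2 pop 1: in=⊥ → [-6,-3] (was ⊥); enqueue []
  #3 pop 2: in=⊥ → [-4,4] (was [-4,-3]); enqueue []
  #4 pop 3: in=[-4,4] → [-6,2] (was ⊥); enqueue []
  #5 pop 4: in=[-4,4] → [-6,4] (was [-6,-4]); enqueue [0]
  #6 pop 5: in=⊥ → [4,4] (no change)
  #7 pop 6: in=[4,4] → [2,6] (was ⊥); enqueue [4]
  #8 pop 7: in=[2,6] → [-3,-1] (was ⊥); enqueue [1,3]
  #9 pop 0: in=[-6,4] → [-6,5] (was [-6,-3]); enqueue []
  #10 pop 4: in=[-4,6] → [-6,6] (was [-6,4]); enqueue [0]
  #11 pop 1: in=[-3,-1] → [-6,-3] (no change)
  #12 pop 3: in=[-4,4] → [-6,2] (no change)
  #13 pop 0: in=[-6,6] → [-6,6] (was [-6,5]); enqueue []

Fixpoint:
  val[0] = [-6,6]
  val[1] = [-6,-3]
  val[2] = [-4,4]
  val[3] = [-6,2]
  val[4] = [-6,6]
  val[5] = [4,4]
  val[6] = [2,6]
  val[7] = [-3,-1]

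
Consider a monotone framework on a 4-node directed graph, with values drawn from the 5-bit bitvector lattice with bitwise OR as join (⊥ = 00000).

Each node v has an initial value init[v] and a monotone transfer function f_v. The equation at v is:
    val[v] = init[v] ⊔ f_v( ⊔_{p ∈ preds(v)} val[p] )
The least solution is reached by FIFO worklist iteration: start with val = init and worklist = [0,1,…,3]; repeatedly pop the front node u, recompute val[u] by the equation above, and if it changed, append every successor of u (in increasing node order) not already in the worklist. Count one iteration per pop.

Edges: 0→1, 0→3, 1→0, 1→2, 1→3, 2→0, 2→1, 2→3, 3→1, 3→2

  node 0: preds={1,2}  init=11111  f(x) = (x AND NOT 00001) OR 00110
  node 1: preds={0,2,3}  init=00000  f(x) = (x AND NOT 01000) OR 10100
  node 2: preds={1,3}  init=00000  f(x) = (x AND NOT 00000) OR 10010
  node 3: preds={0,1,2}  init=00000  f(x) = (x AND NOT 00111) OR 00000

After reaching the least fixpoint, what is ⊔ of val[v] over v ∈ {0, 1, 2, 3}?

Iteration log — 10 steps:
  step 1. node 0  ⊔preds=00000  new=11111  stable
  step 2. node 1  ⊔preds=11111  new=10111  old=00000  +wl: 0
  step 3. node 2  ⊔preds=10111  new=10111  old=00000  +wl: 1
  step 4. node 3  ⊔preds=11111  new=11000  old=00000  +wl: 2
  step 5. node 0  ⊔preds=10111  new=11111  stable
  step 6. node 1  ⊔preds=11111  new=10111  stable
  step 7. node 2  ⊔preds=11111  new=11111  old=10111  +wl: 0,1,3
  step 8. node 0  ⊔preds=11111  new=11111  stable
  step 9. node 1  ⊔preds=11111  new=10111  stable
  step 10. node 3  ⊔preds=11111  new=11000  stable

Least fixpoint reached:
  node 0: 11111
  node 1: 10111
  node 2: 11111
  node 3: 11000

11111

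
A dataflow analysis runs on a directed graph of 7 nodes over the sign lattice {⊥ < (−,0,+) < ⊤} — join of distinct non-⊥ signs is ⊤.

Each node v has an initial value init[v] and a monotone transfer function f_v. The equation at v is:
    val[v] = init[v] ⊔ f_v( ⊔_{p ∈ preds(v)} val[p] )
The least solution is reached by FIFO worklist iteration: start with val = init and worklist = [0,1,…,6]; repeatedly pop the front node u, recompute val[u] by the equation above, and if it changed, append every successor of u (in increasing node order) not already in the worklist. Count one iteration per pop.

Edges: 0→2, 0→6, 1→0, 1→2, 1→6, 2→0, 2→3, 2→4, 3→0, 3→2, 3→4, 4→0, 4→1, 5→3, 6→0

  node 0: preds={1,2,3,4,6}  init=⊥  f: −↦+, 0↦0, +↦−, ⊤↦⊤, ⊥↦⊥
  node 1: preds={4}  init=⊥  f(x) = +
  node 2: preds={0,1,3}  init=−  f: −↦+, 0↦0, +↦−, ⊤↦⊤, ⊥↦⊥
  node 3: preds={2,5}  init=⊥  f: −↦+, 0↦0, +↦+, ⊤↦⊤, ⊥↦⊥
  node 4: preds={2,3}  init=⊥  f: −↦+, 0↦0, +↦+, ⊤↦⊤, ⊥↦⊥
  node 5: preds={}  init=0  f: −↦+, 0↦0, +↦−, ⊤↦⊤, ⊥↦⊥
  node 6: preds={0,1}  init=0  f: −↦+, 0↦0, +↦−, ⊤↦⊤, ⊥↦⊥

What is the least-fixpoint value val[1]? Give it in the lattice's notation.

+

Trace (10 dequeues):
  [1] u=0 | in ⊤ | out ⊤ | prev ⊥ | push {}
  [2] u=1 | in ⊥ | out + | prev ⊥ | push {0}
  [3] u=2 | in ⊤ | out ⊤ | prev − | push {}
  [4] u=3 | in ⊤ | out ⊤ | prev ⊥ | push {2}
  [5] u=4 | in ⊤ | out ⊤ | prev ⊥ | push {1}
  [6] u=5 | in ⊥ | out 0 | ==
  [7] u=6 | in ⊤ | out ⊤ | prev 0 | push {}
  [8] u=0 | in ⊤ | out ⊤ | ==
  [9] u=2 | in ⊤ | out ⊤ | ==
  [10] u=1 | in ⊤ | out + | ==

Converged values:
  [0] ⊤
  [1] +
  [2] ⊤
  [3] ⊤
  [4] ⊤
  [5] 0
  [6] ⊤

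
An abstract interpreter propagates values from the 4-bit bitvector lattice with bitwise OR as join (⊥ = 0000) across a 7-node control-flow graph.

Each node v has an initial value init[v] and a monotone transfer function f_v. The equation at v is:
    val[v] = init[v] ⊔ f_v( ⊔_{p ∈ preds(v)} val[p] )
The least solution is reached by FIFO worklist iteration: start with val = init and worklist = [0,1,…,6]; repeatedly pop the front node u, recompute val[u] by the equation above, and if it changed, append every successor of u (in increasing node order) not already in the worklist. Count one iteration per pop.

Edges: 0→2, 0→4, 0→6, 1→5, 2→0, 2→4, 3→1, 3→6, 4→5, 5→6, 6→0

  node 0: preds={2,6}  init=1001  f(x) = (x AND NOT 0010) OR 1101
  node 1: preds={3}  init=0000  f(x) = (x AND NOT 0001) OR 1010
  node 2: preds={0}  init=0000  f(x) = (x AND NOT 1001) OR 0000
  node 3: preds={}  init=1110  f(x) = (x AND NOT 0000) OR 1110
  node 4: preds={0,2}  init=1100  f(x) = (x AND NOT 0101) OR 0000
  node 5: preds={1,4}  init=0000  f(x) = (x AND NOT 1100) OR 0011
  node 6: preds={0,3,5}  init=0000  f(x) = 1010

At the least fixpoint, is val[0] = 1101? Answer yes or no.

yes

Worklist (8 pops):
  #1 pop 0: in=0000 → 1101 (was 1001); enqueue []
  #2 pop 1: in=1110 → 1110 (was 0000); enqueue []
  #3 pop 2: in=1101 → 0100 (was 0000); enqueue [0]
  #4 pop 3: in=0000 → 1110 (no change)
  #5 pop 4: in=1101 → 1100 (no change)
  #6 pop 5: in=1110 → 0011 (was 0000); enqueue []
  #7 pop 6: in=1111 → 1010 (was 0000); enqueue []
  #8 pop 0: in=1110 → 1101 (no change)

Fixpoint:
  val[0] = 1101
  val[1] = 1110
  val[2] = 0100
  val[3] = 1110
  val[4] = 1100
  val[5] = 0011
  val[6] = 1010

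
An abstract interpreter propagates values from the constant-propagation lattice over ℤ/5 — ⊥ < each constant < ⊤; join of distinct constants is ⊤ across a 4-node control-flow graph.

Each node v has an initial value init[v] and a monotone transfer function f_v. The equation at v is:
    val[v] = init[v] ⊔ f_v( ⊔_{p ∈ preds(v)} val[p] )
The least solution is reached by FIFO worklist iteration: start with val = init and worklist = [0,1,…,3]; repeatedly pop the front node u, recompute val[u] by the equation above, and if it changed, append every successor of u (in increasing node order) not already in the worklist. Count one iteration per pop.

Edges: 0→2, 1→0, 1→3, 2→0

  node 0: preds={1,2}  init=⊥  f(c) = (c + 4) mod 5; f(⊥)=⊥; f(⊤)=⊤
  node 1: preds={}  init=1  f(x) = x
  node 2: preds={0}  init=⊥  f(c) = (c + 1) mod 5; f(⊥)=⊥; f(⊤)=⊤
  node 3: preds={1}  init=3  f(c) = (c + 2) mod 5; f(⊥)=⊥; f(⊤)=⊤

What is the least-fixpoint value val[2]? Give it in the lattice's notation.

Worklist (5 pops):
  #1 pop 0: in=1 → 0 (was ⊥); enqueue []
  #2 pop 1: in=⊥ → 1 (no change)
  #3 pop 2: in=0 → 1 (was ⊥); enqueue [0]
  #4 pop 3: in=1 → 3 (no change)
  #5 pop 0: in=1 → 0 (no change)

Fixpoint:
  val[0] = 0
  val[1] = 1
  val[2] = 1
  val[3] = 3

1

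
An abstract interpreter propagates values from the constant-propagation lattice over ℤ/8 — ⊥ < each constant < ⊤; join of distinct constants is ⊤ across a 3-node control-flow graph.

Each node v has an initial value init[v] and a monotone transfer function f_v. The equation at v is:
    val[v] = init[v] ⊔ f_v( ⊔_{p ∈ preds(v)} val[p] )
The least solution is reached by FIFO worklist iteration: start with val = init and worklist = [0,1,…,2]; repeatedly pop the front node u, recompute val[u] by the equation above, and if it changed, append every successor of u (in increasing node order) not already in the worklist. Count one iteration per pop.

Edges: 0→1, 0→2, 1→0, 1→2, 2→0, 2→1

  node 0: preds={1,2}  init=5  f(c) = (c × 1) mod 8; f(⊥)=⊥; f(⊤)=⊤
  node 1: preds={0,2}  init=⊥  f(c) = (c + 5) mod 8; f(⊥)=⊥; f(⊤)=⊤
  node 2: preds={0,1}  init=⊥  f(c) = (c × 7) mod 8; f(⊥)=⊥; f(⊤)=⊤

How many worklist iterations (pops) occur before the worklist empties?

7

Iteration log — 7 steps:
  step 1. node 0  ⊔preds=⊥  new=5  stable
  step 2. node 1  ⊔preds=5  new=2  old=⊥  +wl: 0
  step 3. node 2  ⊔preds=⊤  new=⊤  old=⊥  +wl: 1
  step 4. node 0  ⊔preds=⊤  new=⊤  old=5  +wl: 2
  step 5. node 1  ⊔preds=⊤  new=⊤  old=2  +wl: 0
  step 6. node 2  ⊔preds=⊤  new=⊤  stable
  step 7. node 0  ⊔preds=⊤  new=⊤  stable

Least fixpoint reached:
  node 0: ⊤
  node 1: ⊤
  node 2: ⊤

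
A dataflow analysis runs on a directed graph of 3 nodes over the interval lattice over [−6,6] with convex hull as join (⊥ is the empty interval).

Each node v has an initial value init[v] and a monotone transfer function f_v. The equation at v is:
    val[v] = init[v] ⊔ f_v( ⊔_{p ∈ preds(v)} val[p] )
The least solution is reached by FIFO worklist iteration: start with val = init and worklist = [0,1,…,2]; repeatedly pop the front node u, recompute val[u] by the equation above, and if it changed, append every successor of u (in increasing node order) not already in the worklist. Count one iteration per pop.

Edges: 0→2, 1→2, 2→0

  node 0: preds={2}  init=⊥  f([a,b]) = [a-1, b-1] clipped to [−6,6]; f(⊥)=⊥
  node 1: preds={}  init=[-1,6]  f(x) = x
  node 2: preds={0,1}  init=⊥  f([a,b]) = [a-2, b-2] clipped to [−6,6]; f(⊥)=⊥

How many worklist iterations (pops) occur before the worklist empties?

Worklist (7 pops):
  #1 pop 0: in=⊥ → ⊥ (no change)
  #2 pop 1: in=⊥ → [-1,6] (no change)
  #3 pop 2: in=[-1,6] → [-3,4] (was ⊥); enqueue [0]
  #4 pop 0: in=[-3,4] → [-4,3] (was ⊥); enqueue [2]
  #5 pop 2: in=[-4,6] → [-6,4] (was [-3,4]); enqueue [0]
  #6 pop 0: in=[-6,4] → [-6,3] (was [-4,3]); enqueue [2]
  #7 pop 2: in=[-6,6] → [-6,4] (no change)

Fixpoint:
  val[0] = [-6,3]
  val[1] = [-1,6]
  val[2] = [-6,4]

7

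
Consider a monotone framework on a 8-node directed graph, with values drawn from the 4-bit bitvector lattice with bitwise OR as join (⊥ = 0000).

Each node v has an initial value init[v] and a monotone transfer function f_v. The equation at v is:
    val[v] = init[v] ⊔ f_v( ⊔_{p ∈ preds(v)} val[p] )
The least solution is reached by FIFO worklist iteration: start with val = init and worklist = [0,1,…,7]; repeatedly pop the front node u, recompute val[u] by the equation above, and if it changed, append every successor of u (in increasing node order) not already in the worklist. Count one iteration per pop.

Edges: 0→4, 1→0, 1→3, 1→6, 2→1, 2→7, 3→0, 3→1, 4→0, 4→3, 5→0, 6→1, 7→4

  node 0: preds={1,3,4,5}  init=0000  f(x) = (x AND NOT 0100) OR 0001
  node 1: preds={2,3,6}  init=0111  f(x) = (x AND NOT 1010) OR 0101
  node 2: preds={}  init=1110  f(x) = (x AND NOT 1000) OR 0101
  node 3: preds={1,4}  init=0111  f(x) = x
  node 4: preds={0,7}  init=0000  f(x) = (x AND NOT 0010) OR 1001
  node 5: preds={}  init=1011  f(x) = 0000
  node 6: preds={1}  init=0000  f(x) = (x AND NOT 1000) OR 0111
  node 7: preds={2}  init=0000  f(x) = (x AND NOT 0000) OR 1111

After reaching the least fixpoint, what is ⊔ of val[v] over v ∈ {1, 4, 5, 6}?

Trace (15 dequeues):
  [1] u=0 | in 1111 | out 1011 | prev 0000 | push {}
  [2] u=1 | in 1111 | out 0111 | ==
  [3] u=2 | in 0000 | out 1111 | prev 1110 | push {1}
  [4] u=3 | in 0111 | out 0111 | ==
  [5] u=4 | in 1011 | out 1001 | prev 0000 | push {0,3}
  [6] u=5 | in 0000 | out 1011 | ==
  [7] u=6 | in 0111 | out 0111 | prev 0000 | push {}
  [8] u=7 | in 1111 | out 1111 | prev 0000 | push {4}
  [9] u=1 | in 1111 | out 0111 | ==
  [10] u=0 | in 1111 | out 1011 | ==
  [11] u=3 | in 1111 | out 1111 | prev 0111 | push {0,1}
  [12] u=4 | in 1111 | out 1101 | prev 1001 | push {3}
  [13] u=0 | in 1111 | out 1011 | ==
  [14] u=1 | in 1111 | out 0111 | ==
  [15] u=3 | in 1111 | out 1111 | ==

Converged values:
  [0] 1011
  [1] 0111
  [2] 1111
  [3] 1111
  [4] 1101
  [5] 1011
  [6] 0111
  [7] 1111

1111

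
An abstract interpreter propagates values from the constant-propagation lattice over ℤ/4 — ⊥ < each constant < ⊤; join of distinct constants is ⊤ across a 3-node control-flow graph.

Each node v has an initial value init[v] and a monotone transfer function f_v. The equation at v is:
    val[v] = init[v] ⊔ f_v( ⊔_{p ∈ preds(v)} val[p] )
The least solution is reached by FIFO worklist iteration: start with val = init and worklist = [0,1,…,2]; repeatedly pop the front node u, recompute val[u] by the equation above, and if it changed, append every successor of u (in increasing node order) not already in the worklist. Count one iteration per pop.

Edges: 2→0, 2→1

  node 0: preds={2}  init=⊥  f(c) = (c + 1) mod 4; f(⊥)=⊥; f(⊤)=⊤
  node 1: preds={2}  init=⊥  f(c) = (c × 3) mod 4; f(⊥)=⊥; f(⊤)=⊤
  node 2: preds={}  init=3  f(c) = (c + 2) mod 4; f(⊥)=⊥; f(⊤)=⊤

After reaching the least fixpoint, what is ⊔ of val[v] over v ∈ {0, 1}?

Worklist (3 pops):
  #1 pop 0: in=3 → 0 (was ⊥); enqueue []
  #2 pop 1: in=3 → 1 (was ⊥); enqueue []
  #3 pop 2: in=⊥ → 3 (no change)

Fixpoint:
  val[0] = 0
  val[1] = 1
  val[2] = 3

⊤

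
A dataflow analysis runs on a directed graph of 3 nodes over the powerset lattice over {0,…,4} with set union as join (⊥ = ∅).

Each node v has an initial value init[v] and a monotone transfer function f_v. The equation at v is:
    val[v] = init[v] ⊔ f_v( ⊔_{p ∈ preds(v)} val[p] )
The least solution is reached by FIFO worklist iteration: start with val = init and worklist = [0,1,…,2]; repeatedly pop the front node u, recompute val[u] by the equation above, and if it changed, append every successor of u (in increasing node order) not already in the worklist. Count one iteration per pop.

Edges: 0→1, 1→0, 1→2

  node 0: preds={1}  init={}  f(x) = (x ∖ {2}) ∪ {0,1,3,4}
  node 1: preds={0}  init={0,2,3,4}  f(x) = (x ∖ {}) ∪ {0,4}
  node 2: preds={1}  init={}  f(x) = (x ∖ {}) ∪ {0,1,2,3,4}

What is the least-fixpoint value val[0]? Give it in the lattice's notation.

{0,1,3,4}

Trace (4 dequeues):
  [1] u=0 | in {0,2,3,4} | out {0,1,3,4} | prev {} | push {}
  [2] u=1 | in {0,1,3,4} | out {0,1,2,3,4} | prev {0,2,3,4} | push {0}
  [3] u=2 | in {0,1,2,3,4} | out {0,1,2,3,4} | prev {} | push {}
  [4] u=0 | in {0,1,2,3,4} | out {0,1,3,4} | ==

Converged values:
  [0] {0,1,3,4}
  [1] {0,1,2,3,4}
  [2] {0,1,2,3,4}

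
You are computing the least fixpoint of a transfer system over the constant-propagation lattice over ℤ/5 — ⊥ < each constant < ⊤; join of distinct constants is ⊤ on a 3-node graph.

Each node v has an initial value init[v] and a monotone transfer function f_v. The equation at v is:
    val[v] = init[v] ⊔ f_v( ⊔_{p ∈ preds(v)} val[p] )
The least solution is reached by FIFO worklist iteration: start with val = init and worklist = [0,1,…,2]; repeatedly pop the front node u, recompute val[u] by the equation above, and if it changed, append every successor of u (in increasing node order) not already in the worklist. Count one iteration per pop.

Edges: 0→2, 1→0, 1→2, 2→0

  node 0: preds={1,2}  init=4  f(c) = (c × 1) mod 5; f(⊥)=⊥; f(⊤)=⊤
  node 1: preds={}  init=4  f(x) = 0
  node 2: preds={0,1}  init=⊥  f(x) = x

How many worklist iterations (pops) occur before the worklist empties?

Worklist (5 pops):
  #1 pop 0: in=4 → 4 (no change)
  #2 pop 1: in=⊥ → ⊤ (was 4); enqueue [0]
  #3 pop 2: in=⊤ → ⊤ (was ⊥); enqueue []
  #4 pop 0: in=⊤ → ⊤ (was 4); enqueue [2]
  #5 pop 2: in=⊤ → ⊤ (no change)

Fixpoint:
  val[0] = ⊤
  val[1] = ⊤
  val[2] = ⊤

5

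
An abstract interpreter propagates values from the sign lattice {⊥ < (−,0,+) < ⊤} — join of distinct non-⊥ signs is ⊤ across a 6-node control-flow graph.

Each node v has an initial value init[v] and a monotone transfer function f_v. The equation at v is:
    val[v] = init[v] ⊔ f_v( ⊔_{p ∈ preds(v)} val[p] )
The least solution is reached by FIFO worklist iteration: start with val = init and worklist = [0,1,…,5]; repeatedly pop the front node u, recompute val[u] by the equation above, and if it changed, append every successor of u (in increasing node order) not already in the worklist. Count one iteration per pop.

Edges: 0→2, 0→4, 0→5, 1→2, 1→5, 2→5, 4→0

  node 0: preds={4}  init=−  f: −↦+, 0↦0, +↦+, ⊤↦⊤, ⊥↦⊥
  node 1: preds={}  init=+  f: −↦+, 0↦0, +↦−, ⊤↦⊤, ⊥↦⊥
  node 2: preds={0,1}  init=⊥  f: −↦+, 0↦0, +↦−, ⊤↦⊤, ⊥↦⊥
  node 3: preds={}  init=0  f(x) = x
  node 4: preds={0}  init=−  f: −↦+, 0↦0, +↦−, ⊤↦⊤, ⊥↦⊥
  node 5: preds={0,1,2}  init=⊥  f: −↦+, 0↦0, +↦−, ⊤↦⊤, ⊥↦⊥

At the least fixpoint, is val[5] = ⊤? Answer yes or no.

yes

Trace (7 dequeues):
  [1] u=0 | in − | out ⊤ | prev − | push {}
  [2] u=1 | in ⊥ | out + | ==
  [3] u=2 | in ⊤ | out ⊤ | prev ⊥ | push {}
  [4] u=3 | in ⊥ | out 0 | ==
  [5] u=4 | in ⊤ | out ⊤ | prev − | push {0}
  [6] u=5 | in ⊤ | out ⊤ | prev ⊥ | push {}
  [7] u=0 | in ⊤ | out ⊤ | ==

Converged values:
  [0] ⊤
  [1] +
  [2] ⊤
  [3] 0
  [4] ⊤
  [5] ⊤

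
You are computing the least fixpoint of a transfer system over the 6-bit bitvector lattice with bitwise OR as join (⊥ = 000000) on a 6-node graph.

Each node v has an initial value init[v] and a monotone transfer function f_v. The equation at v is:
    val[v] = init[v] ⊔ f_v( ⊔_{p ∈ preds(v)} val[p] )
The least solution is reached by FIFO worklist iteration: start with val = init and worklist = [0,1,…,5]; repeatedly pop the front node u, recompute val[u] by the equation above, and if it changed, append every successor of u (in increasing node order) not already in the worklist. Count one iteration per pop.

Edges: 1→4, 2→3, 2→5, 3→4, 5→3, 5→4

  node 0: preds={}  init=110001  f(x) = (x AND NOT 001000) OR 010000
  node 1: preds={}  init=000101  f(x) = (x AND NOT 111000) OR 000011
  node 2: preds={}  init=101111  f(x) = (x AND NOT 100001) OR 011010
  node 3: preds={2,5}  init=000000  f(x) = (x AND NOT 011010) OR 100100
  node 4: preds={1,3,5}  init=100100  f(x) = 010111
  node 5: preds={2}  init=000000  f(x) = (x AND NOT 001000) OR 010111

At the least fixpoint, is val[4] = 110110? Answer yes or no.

no

Trace (8 dequeues):
  [1] u=0 | in 000000 | out 110001 | ==
  [2] u=1 | in 000000 | out 000111 | prev 000101 | push {}
  [3] u=2 | in 000000 | out 111111 | prev 101111 | push {}
  [4] u=3 | in 111111 | out 100101 | prev 000000 | push {}
  [5] u=4 | in 100111 | out 110111 | prev 100100 | push {}
  [6] u=5 | in 111111 | out 110111 | prev 000000 | push {3,4}
  [7] u=3 | in 111111 | out 100101 | ==
  [8] u=4 | in 110111 | out 110111 | ==

Converged values:
  [0] 110001
  [1] 000111
  [2] 111111
  [3] 100101
  [4] 110111
  [5] 110111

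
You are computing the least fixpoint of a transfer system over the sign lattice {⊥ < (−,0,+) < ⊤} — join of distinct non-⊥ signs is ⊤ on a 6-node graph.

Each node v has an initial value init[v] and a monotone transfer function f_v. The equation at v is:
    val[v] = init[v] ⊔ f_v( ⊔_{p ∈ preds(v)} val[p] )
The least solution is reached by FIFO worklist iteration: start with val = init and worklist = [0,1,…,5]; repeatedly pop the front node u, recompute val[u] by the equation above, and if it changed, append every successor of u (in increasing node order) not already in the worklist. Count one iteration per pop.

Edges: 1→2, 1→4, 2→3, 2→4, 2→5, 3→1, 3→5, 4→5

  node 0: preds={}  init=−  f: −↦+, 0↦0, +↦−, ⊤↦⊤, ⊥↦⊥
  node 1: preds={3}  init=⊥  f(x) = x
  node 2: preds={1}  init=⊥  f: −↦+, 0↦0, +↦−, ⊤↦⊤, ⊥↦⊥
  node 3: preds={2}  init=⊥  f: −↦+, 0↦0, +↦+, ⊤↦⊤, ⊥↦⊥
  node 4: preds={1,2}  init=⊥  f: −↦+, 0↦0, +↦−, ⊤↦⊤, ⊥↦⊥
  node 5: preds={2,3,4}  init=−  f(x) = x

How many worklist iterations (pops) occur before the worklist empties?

6

Trace (6 dequeues):
  [1] u=0 | in ⊥ | out − | ==
  [2] u=1 | in ⊥ | out ⊥ | ==
  [3] u=2 | in ⊥ | out ⊥ | ==
  [4] u=3 | in ⊥ | out ⊥ | ==
  [5] u=4 | in ⊥ | out ⊥ | ==
  [6] u=5 | in ⊥ | out − | ==

Converged values:
  [0] −
  [1] ⊥
  [2] ⊥
  [3] ⊥
  [4] ⊥
  [5] −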